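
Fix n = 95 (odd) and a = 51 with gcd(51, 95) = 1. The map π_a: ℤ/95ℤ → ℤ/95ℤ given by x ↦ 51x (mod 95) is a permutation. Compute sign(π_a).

-1

Start at x=26: 26 → 91 → 81 → 46 → 66 → 41 → 1 → … (one orbit).
Cycle lengths of π_51 on ℤ/95ℤ: [18, 18, 18, 18, 18, 1, 1, 1, 1, 1]; 10 cycles in total.
With 10 cycles on 95 points, sign = (−1)^{95−10} = -1.
Check: (51/95) = -1 by Zolotarev.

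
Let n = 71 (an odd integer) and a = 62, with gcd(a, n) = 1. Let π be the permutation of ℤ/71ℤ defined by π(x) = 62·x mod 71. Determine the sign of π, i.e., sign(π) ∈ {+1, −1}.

Start at x=12: 12 → 34 → 49 → 56 → 64 → 63 → 1 → … (one orbit).
Cycle lengths of π_62 on ℤ/71ℤ: [70, 1]; 2 cycles in total.
With 2 cycles on 71 points, sign = (−1)^{71−2} = -1.
The Jacobi symbol (62|71) = -1 (Zolotarev) agrees.

-1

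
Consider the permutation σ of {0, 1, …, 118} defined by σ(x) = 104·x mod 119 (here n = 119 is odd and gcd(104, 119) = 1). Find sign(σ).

-1

Orbit of 1 under x↦104x: [1, 104, 106, 76, 50, 83, 64]… (length divides ord_119(104)).
Cycle lengths of π_104 on ℤ/119ℤ: [8, 8, 8, 8, 8, 8, 8, 8, 8, 8, 8, 8, 8, 8, 2, 2, 2, 1]; 18 cycles in total.
With 18 cycles on 119 points, sign = (−1)^{119−18} = -1.
Via Zolotarev, sign(π_{104}) = (104|119) = -1.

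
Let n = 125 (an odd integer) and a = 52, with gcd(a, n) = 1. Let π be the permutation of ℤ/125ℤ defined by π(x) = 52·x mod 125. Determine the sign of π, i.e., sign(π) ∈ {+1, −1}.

-1

Orbit of 103 under x↦52x: [103, 106, 12, 124, 73, 46, 17]… (length divides ord_125(52)).
The orbit structure of x ↦ 52x mod 125: 4 orbits of sizes [100, 20, 4, 1].
Σ(ℓ_i−1) = 125−4 = 121; sign = (−1)^121 = -1.
The Jacobi symbol (52|125) = -1 (Zolotarev) agrees.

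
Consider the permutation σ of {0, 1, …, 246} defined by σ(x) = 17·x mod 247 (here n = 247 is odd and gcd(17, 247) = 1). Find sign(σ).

+1

Start at x=237: 237 → 77 → 74 → 23 → 144 → 225 → 120 → … (one orbit).
Cycle lengths of π_17 on ℤ/247ℤ: [18, 18, 18, 18, 18, 18, 18, 18, 18, 18, 18, 18, 9, 9, 6, 6, 1]; 17 cycles in total.
With 17 cycles on 247 points, sign = (−1)^{247−17} = +1.
(17|247)_J = +1 (Zolotarev's lemma cross-check).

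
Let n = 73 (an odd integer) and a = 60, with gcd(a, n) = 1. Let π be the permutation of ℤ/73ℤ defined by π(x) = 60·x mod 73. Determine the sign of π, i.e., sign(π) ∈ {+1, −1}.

Start at x=32: 32 → 22 → 6 → 68 → 65 → 31 → 35 → … (one orbit).
2 cycles of lengths [72, 1].
n − c = 73 − 2 = 71; sign = (−1)^71 = -1.
(60|73)_J = -1 (Zolotarev's lemma cross-check).

-1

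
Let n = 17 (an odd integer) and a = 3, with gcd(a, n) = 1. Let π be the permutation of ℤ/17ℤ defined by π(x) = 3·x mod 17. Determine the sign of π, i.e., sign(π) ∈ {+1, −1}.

-1

Trace 3: π^k(3) = [3, 9, 10, 13, 5, 15, 11] for k=0..6.
2 cycles of lengths [16, 1].
2 cycles on 17: each ℓ→(−1)^(ℓ−1), product (−1)^15 = -1.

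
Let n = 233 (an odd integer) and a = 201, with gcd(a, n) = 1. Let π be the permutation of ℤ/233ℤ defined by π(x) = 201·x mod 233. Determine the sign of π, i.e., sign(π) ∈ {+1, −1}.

Start at x=32: 32 → 141 → 148 → 157 → 102 → 231 → 64 → … (one orbit).
The orbit structure of x ↦ 201x mod 233: 5 orbits of sizes [58, 58, 58, 58, 1].
With 5 cycles on 233 points, sign = (−1)^{233−5} = +1.

+1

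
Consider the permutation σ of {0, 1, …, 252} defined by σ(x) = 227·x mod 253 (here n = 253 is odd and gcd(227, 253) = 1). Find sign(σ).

+1

Trace 178: π^k(178) = [178, 179, 153, 70, 204, 9, 19] for k=0..6.
5 cycles of lengths [110, 110, 22, 10, 1].
Σ(ℓ_i−1) = 253−5 = 248; sign = (−1)^248 = +1.
Via Zolotarev, sign(π_{227}) = (227|253) = +1.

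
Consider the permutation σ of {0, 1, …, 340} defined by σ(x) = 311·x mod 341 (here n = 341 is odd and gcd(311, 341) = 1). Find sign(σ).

+1

Orbit of 1 under x↦311x: [1, 311, 218, 280, 125]… (length divides ord_341(311)).
π_311 has 93 disjoint cycles with lengths [5, 5, 5, 5, 5, 5, 5, 5, 5, 5, 5, 5, 5, 5, 5, 5, 5, 5, 5, 5, 5, 5, 5, 5, 5, 5, 5, 5, 5, 5, 5, 5, 5, 5, 5, 5, 5, 5, 5, 5, 5, 5, 5, 5, 5, 5, 5, 5, 5, 5, 5, 5, 5, 5, 5, 5, 5, 5, 5, 5, 5, 5, 1, 1, 1, 1, 1, 1, 1, 1, 1, 1, 1, 1, 1, 1, 1, 1, 1, 1, 1, 1, 1, 1, 1, 1, 1, 1, 1, 1, 1, 1, 1] on {0,…,340}.
sign(π) = (−1)^{n − #cycles} = (−1)^{341−93} = (−1)^248 = +1.
Zolotarev: (311|341) = +1, matching the cycle-count sign.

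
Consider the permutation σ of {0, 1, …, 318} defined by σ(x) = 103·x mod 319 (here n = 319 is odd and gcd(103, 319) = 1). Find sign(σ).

+1

Orbit of 181 under x↦103x: [181, 141, 168, 78, 59, 16, 53]… (length divides ord_319(103)).
Cycle lengths of π_103 on ℤ/319ℤ: [35, 35, 35, 35, 35, 35, 35, 35, 7, 7, 7, 7, 5, 5, 1]; 15 cycles in total.
Σ(ℓ_i−1) = 319−15 = 304; sign = (−1)^304 = +1.
The Jacobi symbol (103|319) = +1 (Zolotarev) agrees.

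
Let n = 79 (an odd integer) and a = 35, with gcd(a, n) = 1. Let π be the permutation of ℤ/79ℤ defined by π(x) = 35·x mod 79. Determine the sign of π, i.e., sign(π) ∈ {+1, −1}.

Start at x=13: 13 → 60 → 46 → 30 → 23 → 15 → 51 → … (one orbit).
π_35 has 2 disjoint cycles with lengths [78, 1] on {0,…,78}.
Σ(ℓ_i−1) = 79−2 = 77; sign = (−1)^77 = -1.
(35|79)_J = -1 (Zolotarev's lemma cross-check).

-1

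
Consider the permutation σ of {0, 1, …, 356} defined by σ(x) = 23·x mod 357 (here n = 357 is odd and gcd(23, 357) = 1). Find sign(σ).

+1

Orbit of 100 under x↦23x: [100, 158, 64, 44, 298, 71, 205]… (length divides ord_357(23)).
π_23 has 15 disjoint cycles with lengths [48, 48, 48, 48, 48, 48, 16, 16, 16, 6, 6, 3, 3, 2, 1] on {0,…,356}.
357 − 15 = 342 transpositions; sign(π) = (−1)^342 = +1.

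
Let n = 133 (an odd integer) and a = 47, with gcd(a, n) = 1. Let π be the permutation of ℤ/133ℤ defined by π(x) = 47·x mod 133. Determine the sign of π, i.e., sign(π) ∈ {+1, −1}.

-1

Start at x=82: 82 → 130 → 125 → 23 → 17 → 1 → 47 → … (one orbit).
10 cycles of lengths [18, 18, 18, 18, 18, 18, 9, 9, 6, 1].
133 − 10 = 123 transpositions; sign(π) = (−1)^123 = -1.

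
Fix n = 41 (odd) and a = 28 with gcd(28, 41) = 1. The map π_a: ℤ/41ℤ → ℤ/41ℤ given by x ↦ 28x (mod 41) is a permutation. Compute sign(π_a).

-1

Trace 34: π^k(34) = [34, 9, 6, 4, 30, 20, 27] for k=0..6.
Cycle type of π: 40 + 1; total 2 cycles.
2 cycles on 41: each ℓ→(−1)^(ℓ−1), product (−1)^39 = -1.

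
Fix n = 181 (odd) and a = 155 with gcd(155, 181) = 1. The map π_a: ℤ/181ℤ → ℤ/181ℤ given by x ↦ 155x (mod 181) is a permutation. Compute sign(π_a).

-1

Start at x=180: 180 → 26 → 48 → 19 → 49 → 174 → 1 → … (one orbit).
π_155 has 16 disjoint cycles with lengths [12, 12, 12, 12, 12, 12, 12, 12, 12, 12, 12, 12, 12, 12, 12, 1] on {0,…,180}.
With 16 cycles on 181 points, sign = (−1)^{181−16} = -1.
Check: (155/181) = -1 by Zolotarev.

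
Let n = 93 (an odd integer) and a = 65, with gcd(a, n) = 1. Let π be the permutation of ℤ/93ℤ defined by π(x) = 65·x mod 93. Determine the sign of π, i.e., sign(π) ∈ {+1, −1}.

Trace 67: π^k(67) = [67, 77, 76, 11, 64, 68, 49] for k=0..6.
Cycle type of π: 30×3 + 2 + 1; total 5 cycles.
5 cycles on 93: each ℓ→(−1)^(ℓ−1), product (−1)^88 = +1.
Zolotarev: (65|93) = +1, matching the cycle-count sign.

+1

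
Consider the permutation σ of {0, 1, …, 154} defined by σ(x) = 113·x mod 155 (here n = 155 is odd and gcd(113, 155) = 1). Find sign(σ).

Trace 98: π^k(98) = [98, 69, 47, 41, 138, 94, 82] for k=0..6.
Cycle lengths of π_113 on ℤ/155ℤ: [60, 60, 15, 15, 4, 1]; 6 cycles in total.
Σ(ℓ_i−1) = 155−6 = 149; sign = (−1)^149 = -1.

-1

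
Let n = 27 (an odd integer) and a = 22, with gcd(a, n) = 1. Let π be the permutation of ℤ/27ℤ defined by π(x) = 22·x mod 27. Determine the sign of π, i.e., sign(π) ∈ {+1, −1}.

Trace 10: π^k(10) = [10, 4, 7, 19, 13, 16, 1] for k=0..6.
π_22 has 7 disjoint cycles with lengths [9, 9, 3, 3, 1, 1, 1] on {0,…,26}.
sign(π) = (−1)^{n − #cycles} = (−1)^{27−7} = (−1)^20 = +1.
The Jacobi symbol (22|27) = +1 (Zolotarev) agrees.

+1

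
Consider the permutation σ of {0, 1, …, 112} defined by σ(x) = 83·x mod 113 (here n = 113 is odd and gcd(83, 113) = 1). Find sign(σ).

Orbit of 28 under x↦83x: [28, 64, 1, 83, 109, 7, 16]… (length divides ord_113(83)).
Cycle type of π: 14×8 + 1; total 9 cycles.
Σ(ℓ_i−1) = 113−9 = 104; sign = (−1)^104 = +1.
Check: (83/113) = +1 by Zolotarev.

+1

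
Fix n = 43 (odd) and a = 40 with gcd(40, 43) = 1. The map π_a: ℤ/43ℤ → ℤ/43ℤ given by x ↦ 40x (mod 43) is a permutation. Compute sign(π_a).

Start at x=23: 23 → 17 → 35 → 24 → 14 → 1 → 40 → … (one orbit).
Decompose π into cycles: lengths [21, 21, 1] (3 cycles, including the fixed point 0).
43 − 3 = 40 transpositions; sign(π) = (−1)^40 = +1.
The Jacobi symbol (40|43) = +1 (Zolotarev) agrees.

+1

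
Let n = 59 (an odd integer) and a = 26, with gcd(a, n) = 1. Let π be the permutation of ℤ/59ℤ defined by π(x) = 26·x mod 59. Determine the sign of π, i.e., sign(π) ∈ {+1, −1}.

Trace 28: π^k(28) = [28, 20, 48, 9, 57, 7, 5] for k=0..6.
3 cycles of lengths [29, 29, 1].
n − c = 59 − 3 = 56; sign = (−1)^56 = +1.
Zolotarev: (26|59) = +1, matching the cycle-count sign.

+1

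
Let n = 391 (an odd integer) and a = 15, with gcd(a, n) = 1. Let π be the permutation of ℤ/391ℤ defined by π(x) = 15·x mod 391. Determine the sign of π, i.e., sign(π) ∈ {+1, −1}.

-1

Orbit of 274 under x↦15x: [274, 200, 263, 35, 134, 55, 43]… (length divides ord_391(15)).
Cycle type of π: 88×4 + 22 + 8×2 + 1; total 8 cycles.
With 8 cycles on 391 points, sign = (−1)^{391−8} = -1.
The Jacobi symbol (15|391) = -1 (Zolotarev) agrees.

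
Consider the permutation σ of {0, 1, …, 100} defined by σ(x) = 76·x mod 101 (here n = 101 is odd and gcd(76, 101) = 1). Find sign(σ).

+1

Trace 95: π^k(95) = [95, 49, 88, 22, 56, 14, 54] for k=0..6.
Decompose π into cycles: lengths [50, 50, 1] (3 cycles, including the fixed point 0).
Σ(ℓ_i−1) = 101−3 = 98; sign = (−1)^98 = +1.
Via Zolotarev, sign(π_{76}) = (76|101) = +1.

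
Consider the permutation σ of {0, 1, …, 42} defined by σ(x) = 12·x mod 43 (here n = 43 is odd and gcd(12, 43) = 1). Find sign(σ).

Trace 21: π^k(21) = [21, 37, 14, 39, 38, 26, 11] for k=0..6.
Decompose π into cycles: lengths [42, 1] (2 cycles, including the fixed point 0).
43 − 2 = 41 transpositions; sign(π) = (−1)^41 = -1.
Zolotarev: (12|43) = -1, matching the cycle-count sign.

-1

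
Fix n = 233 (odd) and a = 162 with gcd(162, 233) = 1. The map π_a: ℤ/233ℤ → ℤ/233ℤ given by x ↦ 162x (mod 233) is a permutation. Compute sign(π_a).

+1

Orbit of 135 under x↦162x: [135, 201, 175, 157, 37, 169, 117]… (length divides ord_233(162)).
π_162 has 5 disjoint cycles with lengths [58, 58, 58, 58, 1] on {0,…,232}.
n − c = 233 − 5 = 228; sign = (−1)^228 = +1.
Check: (162/233) = +1 by Zolotarev.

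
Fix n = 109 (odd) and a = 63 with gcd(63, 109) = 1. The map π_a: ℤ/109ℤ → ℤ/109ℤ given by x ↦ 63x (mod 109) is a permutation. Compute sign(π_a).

+1

Start at x=45: 45 → 1 → 63 → 45 (one orbit).
37 cycles of lengths [3, 3, 3, 3, 3, 3, 3, 3, 3, 3, 3, 3, 3, 3, 3, 3, 3, 3, 3, 3, 3, 3, 3, 3, 3, 3, 3, 3, 3, 3, 3, 3, 3, 3, 3, 3, 1].
Σ(ℓ_i−1) = 109−37 = 72; sign = (−1)^72 = +1.
(63|109)_J = +1 (Zolotarev's lemma cross-check).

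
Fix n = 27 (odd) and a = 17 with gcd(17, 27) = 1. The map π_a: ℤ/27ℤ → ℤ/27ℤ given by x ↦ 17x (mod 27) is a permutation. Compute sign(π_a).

-1

Orbit of 19 under x↦17x: [19, 26, 10, 8, 1, 17]… (length divides ord_27(17)).
The orbit structure of x ↦ 17x mod 27: 8 orbits of sizes [6, 6, 6, 2, 2, 2, 2, 1].
n − c = 27 − 8 = 19; sign = (−1)^19 = -1.
Check: (17/27) = -1 by Zolotarev.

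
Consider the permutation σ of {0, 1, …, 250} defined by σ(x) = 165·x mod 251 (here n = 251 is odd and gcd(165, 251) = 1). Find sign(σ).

Start at x=211: 211 → 177 → 89 → 127 → 122 → 50 → 218 → … (one orbit).
2 cycles of lengths [250, 1].
251 − 2 = 249 transpositions; sign(π) = (−1)^249 = -1.

-1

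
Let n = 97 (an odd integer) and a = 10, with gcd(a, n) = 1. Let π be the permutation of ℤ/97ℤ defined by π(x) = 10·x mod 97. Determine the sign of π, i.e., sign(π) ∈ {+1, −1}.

Start at x=90: 90 → 27 → 76 → 81 → 34 → 49 → 5 → … (one orbit).
π_10 has 2 disjoint cycles with lengths [96, 1] on {0,…,96}.
97 − 2 = 95 transpositions; sign(π) = (−1)^95 = -1.
Zolotarev: (10|97) = -1, matching the cycle-count sign.

-1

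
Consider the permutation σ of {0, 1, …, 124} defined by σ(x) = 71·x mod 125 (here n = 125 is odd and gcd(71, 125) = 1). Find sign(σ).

+1

Trace 26: π^k(26) = [26, 96, 66, 61, 81, 1, 71] for k=0..6.
Decompose π into cycles: lengths [25, 25, 25, 25, 5, 5, 5, 5, 1, 1, 1, 1, 1] (13 cycles, including the fixed point 0).
Σ(ℓ_i−1) = 125−13 = 112; sign = (−1)^112 = +1.
Zolotarev: (71|125) = +1, matching the cycle-count sign.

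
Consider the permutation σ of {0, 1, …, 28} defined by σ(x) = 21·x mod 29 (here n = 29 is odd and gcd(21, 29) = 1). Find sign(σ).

Start at x=3: 3 → 5 → 18 → 1 → 21 → 6 → 10 → … (one orbit).
π_21 has 2 disjoint cycles with lengths [28, 1] on {0,…,28}.
With 2 cycles on 29 points, sign = (−1)^{29−2} = -1.

-1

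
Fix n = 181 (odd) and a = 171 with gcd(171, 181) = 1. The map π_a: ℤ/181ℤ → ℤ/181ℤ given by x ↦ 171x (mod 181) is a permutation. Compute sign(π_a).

Trace 12: π^k(12) = [12, 61, 114, 127, 178, 30, 62] for k=0..6.
Cycle type of π: 180 + 1; total 2 cycles.
sign(π) = (−1)^{n − #cycles} = (−1)^{181−2} = (−1)^179 = -1.
Check: (171/181) = -1 by Zolotarev.

-1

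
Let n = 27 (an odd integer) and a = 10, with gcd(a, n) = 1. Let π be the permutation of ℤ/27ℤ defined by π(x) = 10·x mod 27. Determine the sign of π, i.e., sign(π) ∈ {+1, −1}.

+1

Start at x=1: 1 → 10 → 19 → 1 (one orbit).
Cycle lengths of π_10 on ℤ/27ℤ: [3, 3, 3, 3, 3, 3, 1, 1, 1, 1, 1, 1, 1, 1, 1]; 15 cycles in total.
15 cycles on 27: each ℓ→(−1)^(ℓ−1), product (−1)^12 = +1.
The Jacobi symbol (10|27) = +1 (Zolotarev) agrees.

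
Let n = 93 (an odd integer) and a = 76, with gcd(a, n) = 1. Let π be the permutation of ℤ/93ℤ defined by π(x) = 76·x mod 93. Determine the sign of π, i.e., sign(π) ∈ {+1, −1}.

Orbit of 25 under x↦76x: [25, 40, 64, 28, 82, 1, 76]… (length divides ord_93(76)).
Cycle type of π: 15×6 + 1×3; total 9 cycles.
sign(π) = (−1)^{n − #cycles} = (−1)^{93−9} = (−1)^84 = +1.
Check: (76/93) = +1 by Zolotarev.

+1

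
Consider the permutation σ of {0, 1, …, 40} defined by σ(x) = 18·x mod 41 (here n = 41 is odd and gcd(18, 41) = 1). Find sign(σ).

Trace 18: π^k(18) = [18, 37, 10, 16, 1] for k=0..4.
π_18 has 9 disjoint cycles with lengths [5, 5, 5, 5, 5, 5, 5, 5, 1] on {0,…,40}.
With 9 cycles on 41 points, sign = (−1)^{41−9} = +1.

+1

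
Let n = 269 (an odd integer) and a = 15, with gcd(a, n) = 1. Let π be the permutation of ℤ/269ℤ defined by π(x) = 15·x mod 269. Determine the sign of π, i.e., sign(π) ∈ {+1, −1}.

-1

Start at x=174: 174 → 189 → 145 → 23 → 76 → 64 → 153 → … (one orbit).
Decompose π into cycles: lengths [268, 1] (2 cycles, including the fixed point 0).
2 cycles on 269: each ℓ→(−1)^(ℓ−1), product (−1)^267 = -1.
Via Zolotarev, sign(π_{15}) = (15|269) = -1.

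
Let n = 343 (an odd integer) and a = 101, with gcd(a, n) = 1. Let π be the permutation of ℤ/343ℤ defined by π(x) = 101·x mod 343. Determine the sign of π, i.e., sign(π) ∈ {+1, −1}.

Trace 72: π^k(72) = [72, 69, 109, 33, 246, 150, 58] for k=0..6.
4 cycles of lengths [294, 42, 6, 1].
Σ(ℓ_i−1) = 343−4 = 339; sign = (−1)^339 = -1.
Check: (101/343) = -1 by Zolotarev.

-1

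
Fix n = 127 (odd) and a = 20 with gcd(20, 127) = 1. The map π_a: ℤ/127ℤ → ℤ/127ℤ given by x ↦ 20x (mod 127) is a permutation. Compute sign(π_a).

Trace 107: π^k(107) = [107, 108, 1, 20, 19, 126] for k=0..5.
The orbit structure of x ↦ 20x mod 127: 22 orbits of sizes [6, 6, 6, 6, 6, 6, 6, 6, 6, 6, 6, 6, 6, 6, 6, 6, 6, 6, 6, 6, 6, 1].
127 − 22 = 105 transpositions; sign(π) = (−1)^105 = -1.
Check: (20/127) = -1 by Zolotarev.

-1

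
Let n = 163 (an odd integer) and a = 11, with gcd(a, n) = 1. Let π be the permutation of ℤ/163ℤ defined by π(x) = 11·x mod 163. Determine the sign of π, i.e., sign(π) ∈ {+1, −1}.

Orbit of 128 under x↦11x: [128, 104, 3, 33, 37, 81, 76]… (length divides ord_163(11)).
π_11 has 2 disjoint cycles with lengths [162, 1] on {0,…,162}.
163 − 2 = 161 transpositions; sign(π) = (−1)^161 = -1.

-1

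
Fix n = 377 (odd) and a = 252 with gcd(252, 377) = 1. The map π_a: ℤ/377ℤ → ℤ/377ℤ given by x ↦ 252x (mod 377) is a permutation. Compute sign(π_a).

Start at x=181: 181 → 372 → 248 → 291 → 194 → 255 → 170 → … (one orbit).
The orbit structure of x ↦ 252x mod 377: 20 orbits of sizes [28, 28, 28, 28, 28, 28, 28, 28, 28, 28, 28, 28, 7, 7, 7, 7, 4, 4, 4, 1].
377 − 20 = 357 transpositions; sign(π) = (−1)^357 = -1.
Check: (252/377) = -1 by Zolotarev.

-1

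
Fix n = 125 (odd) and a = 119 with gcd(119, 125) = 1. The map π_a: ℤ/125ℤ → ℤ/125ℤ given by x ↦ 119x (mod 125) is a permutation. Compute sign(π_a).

Trace 71: π^k(71) = [71, 74, 56, 39, 16, 29, 76] for k=0..6.
π_119 has 7 disjoint cycles with lengths [50, 50, 10, 10, 2, 2, 1] on {0,…,124}.
With 7 cycles on 125 points, sign = (−1)^{125−7} = +1.
Via Zolotarev, sign(π_{119}) = (119|125) = +1.

+1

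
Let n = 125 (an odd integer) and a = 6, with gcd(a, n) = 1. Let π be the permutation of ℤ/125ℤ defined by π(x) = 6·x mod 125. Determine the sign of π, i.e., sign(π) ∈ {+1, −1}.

+1

Orbit of 46 under x↦6x: [46, 26, 31, 61, 116, 71, 51]… (length divides ord_125(6)).
13 cycles of lengths [25, 25, 25, 25, 5, 5, 5, 5, 1, 1, 1, 1, 1].
n − c = 125 − 13 = 112; sign = (−1)^112 = +1.
Check: (6/125) = +1 by Zolotarev.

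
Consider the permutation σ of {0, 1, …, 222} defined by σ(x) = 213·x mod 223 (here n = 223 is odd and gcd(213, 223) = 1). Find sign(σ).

Orbit of 138 under x↦213x: [138, 181, 197, 37, 76, 132, 18]… (length divides ord_223(213)).
π_213 has 3 disjoint cycles with lengths [111, 111, 1] on {0,…,222}.
3 cycles on 223: each ℓ→(−1)^(ℓ−1), product (−1)^220 = +1.

+1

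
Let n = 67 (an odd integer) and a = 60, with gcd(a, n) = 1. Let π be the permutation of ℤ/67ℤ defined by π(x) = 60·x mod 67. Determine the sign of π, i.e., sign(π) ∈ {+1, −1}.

Trace 10: π^k(10) = [10, 64, 21, 54, 24, 33, 37] for k=0..6.
The orbit structure of x ↦ 60x mod 67: 3 orbits of sizes [33, 33, 1].
n − c = 67 − 3 = 64; sign = (−1)^64 = +1.
Via Zolotarev, sign(π_{60}) = (60|67) = +1.

+1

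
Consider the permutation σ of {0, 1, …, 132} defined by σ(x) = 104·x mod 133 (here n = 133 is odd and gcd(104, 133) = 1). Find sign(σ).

-1

Trace 92: π^k(92) = [92, 125, 99, 55, 1, 104, 43] for k=0..6.
12 cycles of lengths [18, 18, 18, 18, 18, 18, 9, 9, 2, 2, 2, 1].
With 12 cycles on 133 points, sign = (−1)^{133−12} = -1.
Via Zolotarev, sign(π_{104}) = (104|133) = -1.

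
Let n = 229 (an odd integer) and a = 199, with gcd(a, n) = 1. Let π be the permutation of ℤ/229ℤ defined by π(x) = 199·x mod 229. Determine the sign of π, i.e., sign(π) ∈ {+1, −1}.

Orbit of 186 under x↦199x: [186, 145, 1, 199, 213, 22, 27]… (length divides ord_229(199)).
The orbit structure of x ↦ 199x mod 229: 4 orbits of sizes [76, 76, 76, 1].
n − c = 229 − 4 = 225; sign = (−1)^225 = -1.
Via Zolotarev, sign(π_{199}) = (199|229) = -1.

-1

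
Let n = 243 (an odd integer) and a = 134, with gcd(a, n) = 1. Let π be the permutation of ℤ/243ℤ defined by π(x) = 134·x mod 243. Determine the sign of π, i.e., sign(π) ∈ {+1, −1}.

-1

Start at x=109: 109 → 26 → 82 → 53 → 55 → 80 → 28 → … (one orbit).
32 cycles of lengths [18, 18, 18, 18, 18, 18, 18, 18, 18, 6, 6, 6, 6, 6, 6, 6, 6, 6, 2, 2, 2, 2, 2, 2, 2, 2, 2, 2, 2, 2, 2, 1].
243 − 32 = 211 transpositions; sign(π) = (−1)^211 = -1.
Check: (134/243) = -1 by Zolotarev.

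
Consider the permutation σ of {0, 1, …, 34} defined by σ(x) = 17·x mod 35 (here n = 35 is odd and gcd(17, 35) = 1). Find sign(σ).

Start at x=13: 13 → 11 → 12 → 29 → 3 → 16 → 27 → … (one orbit).
The orbit structure of x ↦ 17x mod 35: 5 orbits of sizes [12, 12, 6, 4, 1].
n − c = 35 − 5 = 30; sign = (−1)^30 = +1.

+1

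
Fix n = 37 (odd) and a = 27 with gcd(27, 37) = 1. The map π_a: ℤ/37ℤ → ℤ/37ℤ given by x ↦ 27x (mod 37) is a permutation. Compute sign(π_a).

Start at x=10: 10 → 11 → 1 → 27 → 26 → 36 → 10 (one orbit).
Cycle type of π: 6×6 + 1; total 7 cycles.
With 7 cycles on 37 points, sign = (−1)^{37−7} = +1.
Check: (27/37) = +1 by Zolotarev.

+1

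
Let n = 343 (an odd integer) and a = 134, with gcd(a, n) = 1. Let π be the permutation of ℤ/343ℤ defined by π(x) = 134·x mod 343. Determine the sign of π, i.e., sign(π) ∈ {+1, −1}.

+1

Start at x=197: 197 → 330 → 316 → 155 → 190 → 78 → 162 → … (one orbit).
Cycle type of π: 49×6 + 7×6 + 1×7; total 19 cycles.
sign(π) = (−1)^{n − #cycles} = (−1)^{343−19} = (−1)^324 = +1.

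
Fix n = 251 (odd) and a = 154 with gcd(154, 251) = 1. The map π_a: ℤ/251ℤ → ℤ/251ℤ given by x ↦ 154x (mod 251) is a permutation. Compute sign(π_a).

+1

Orbit of 93 under x↦154x: [93, 15, 51, 73, 198, 121, 60]… (length divides ord_251(154)).
Decompose π into cycles: lengths [125, 125, 1] (3 cycles, including the fixed point 0).
n − c = 251 − 3 = 248; sign = (−1)^248 = +1.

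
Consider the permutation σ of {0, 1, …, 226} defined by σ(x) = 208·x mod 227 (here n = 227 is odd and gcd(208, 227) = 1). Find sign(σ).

-1

Start at x=167: 167 → 5 → 132 → 216 → 209 → 115 → 85 → … (one orbit).
2 cycles of lengths [226, 1].
n − c = 227 − 2 = 225; sign = (−1)^225 = -1.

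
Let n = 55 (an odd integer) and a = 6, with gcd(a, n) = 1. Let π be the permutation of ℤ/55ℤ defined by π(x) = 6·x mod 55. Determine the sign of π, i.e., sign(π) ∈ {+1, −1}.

Orbit of 26 under x↦6x: [26, 46, 1, 6, 36, 51, 31]… (length divides ord_55(6)).
10 cycles of lengths [10, 10, 10, 10, 10, 1, 1, 1, 1, 1].
Σ(ℓ_i−1) = 55−10 = 45; sign = (−1)^45 = -1.
The Jacobi symbol (6|55) = -1 (Zolotarev) agrees.

-1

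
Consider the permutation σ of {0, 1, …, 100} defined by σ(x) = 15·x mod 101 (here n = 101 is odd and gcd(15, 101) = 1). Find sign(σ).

-1

Start at x=6: 6 → 90 → 37 → 50 → 43 → 39 → 80 → … (one orbit).
Cycle lengths of π_15 on ℤ/101ℤ: [100, 1]; 2 cycles in total.
With 2 cycles on 101 points, sign = (−1)^{101−2} = -1.
The Jacobi symbol (15|101) = -1 (Zolotarev) agrees.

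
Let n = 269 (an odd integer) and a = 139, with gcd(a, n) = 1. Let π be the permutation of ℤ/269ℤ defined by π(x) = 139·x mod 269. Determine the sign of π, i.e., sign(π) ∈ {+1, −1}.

Start at x=48: 48 → 216 → 165 → 70 → 46 → 207 → 259 → … (one orbit).
Cycle lengths of π_139 on ℤ/269ℤ: [268, 1]; 2 cycles in total.
269 − 2 = 267 transpositions; sign(π) = (−1)^267 = -1.
The Jacobi symbol (139|269) = -1 (Zolotarev) agrees.

-1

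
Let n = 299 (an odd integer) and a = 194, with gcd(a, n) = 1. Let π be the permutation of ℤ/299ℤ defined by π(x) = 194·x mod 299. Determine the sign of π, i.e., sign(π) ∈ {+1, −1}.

Orbit of 1 under x↦194x: [1, 194, 261, 103, 248, 272, 144]… (length divides ord_299(194)).
20 cycles of lengths [22, 22, 22, 22, 22, 22, 22, 22, 22, 22, 22, 22, 22, 2, 2, 2, 2, 2, 2, 1].
299 − 20 = 279 transpositions; sign(π) = (−1)^279 = -1.

-1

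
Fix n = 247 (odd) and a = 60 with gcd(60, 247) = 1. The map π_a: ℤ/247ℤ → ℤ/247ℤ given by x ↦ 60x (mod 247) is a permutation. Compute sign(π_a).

+1

Trace 235: π^k(235) = [235, 21, 25, 18, 92, 86, 220] for k=0..6.
Cycle type of π: 36×6 + 18 + 4×3 + 1; total 11 cycles.
11 cycles on 247: each ℓ→(−1)^(ℓ−1), product (−1)^236 = +1.
(60|247)_J = +1 (Zolotarev's lemma cross-check).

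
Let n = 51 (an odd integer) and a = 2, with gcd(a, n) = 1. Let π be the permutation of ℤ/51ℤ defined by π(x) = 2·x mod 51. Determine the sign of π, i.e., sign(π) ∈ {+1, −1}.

Orbit of 13 under x↦2x: [13, 26, 1, 2, 4, 8, 16]… (length divides ord_51(2)).
Cycle type of π: 8×6 + 2 + 1; total 8 cycles.
n − c = 51 − 8 = 43; sign = (−1)^43 = -1.
Check: (2/51) = -1 by Zolotarev.

-1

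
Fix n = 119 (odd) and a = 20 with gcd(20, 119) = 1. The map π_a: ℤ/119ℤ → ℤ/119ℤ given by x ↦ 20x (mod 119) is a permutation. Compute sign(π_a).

Trace 6: π^k(6) = [6, 1, 20, 43, 27, 64, 90] for k=0..6.
Decompose π into cycles: lengths [16, 16, 16, 16, 16, 16, 16, 2, 2, 2, 1] (11 cycles, including the fixed point 0).
sign(π) = (−1)^{n − #cycles} = (−1)^{119−11} = (−1)^108 = +1.
Via Zolotarev, sign(π_{20}) = (20|119) = +1.

+1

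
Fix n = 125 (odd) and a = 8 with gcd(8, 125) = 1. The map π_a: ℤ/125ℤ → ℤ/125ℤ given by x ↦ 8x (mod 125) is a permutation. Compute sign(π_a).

Start at x=102: 102 → 66 → 28 → 99 → 42 → 86 → 63 → … (one orbit).
4 cycles of lengths [100, 20, 4, 1].
4 cycles on 125: each ℓ→(−1)^(ℓ−1), product (−1)^121 = -1.

-1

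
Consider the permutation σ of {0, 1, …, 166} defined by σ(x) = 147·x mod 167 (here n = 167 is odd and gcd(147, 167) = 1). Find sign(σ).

+1

Trace 47: π^k(47) = [47, 62, 96, 84, 157, 33, 8] for k=0..6.
3 cycles of lengths [83, 83, 1].
167 − 3 = 164 transpositions; sign(π) = (−1)^164 = +1.
Zolotarev: (147|167) = +1, matching the cycle-count sign.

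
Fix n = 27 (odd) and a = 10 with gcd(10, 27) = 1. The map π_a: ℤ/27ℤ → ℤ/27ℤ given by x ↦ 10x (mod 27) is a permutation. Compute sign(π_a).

+1

Start at x=10: 10 → 19 → 1 → 10 (one orbit).
Cycle lengths of π_10 on ℤ/27ℤ: [3, 3, 3, 3, 3, 3, 1, 1, 1, 1, 1, 1, 1, 1, 1]; 15 cycles in total.
15 cycles on 27: each ℓ→(−1)^(ℓ−1), product (−1)^12 = +1.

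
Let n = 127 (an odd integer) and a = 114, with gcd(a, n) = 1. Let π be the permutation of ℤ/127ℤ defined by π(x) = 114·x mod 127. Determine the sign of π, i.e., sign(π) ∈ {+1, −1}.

Start at x=30: 30 → 118 → 117 → 3 → 88 → 126 → 13 → … (one orbit).
Cycle type of π: 126 + 1; total 2 cycles.
2 cycles on 127: each ℓ→(−1)^(ℓ−1), product (−1)^125 = -1.

-1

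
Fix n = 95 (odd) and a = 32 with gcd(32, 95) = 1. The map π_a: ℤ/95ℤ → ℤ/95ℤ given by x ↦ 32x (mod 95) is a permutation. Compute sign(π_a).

+1

Orbit of 27 under x↦32x: [27, 9, 3, 1, 32, 74, 88]… (length divides ord_95(32)).
Decompose π into cycles: lengths [36, 36, 18, 4, 1] (5 cycles, including the fixed point 0).
5 cycles on 95: each ℓ→(−1)^(ℓ−1), product (−1)^90 = +1.
The Jacobi symbol (32|95) = +1 (Zolotarev) agrees.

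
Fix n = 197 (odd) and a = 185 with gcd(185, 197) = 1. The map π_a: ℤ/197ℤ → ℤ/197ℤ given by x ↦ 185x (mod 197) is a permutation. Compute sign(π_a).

-1

Trace 15: π^k(15) = [15, 17, 190, 84, 174, 79, 37] for k=0..6.
Cycle lengths of π_185 on ℤ/197ℤ: [196, 1]; 2 cycles in total.
With 2 cycles on 197 points, sign = (−1)^{197−2} = -1.
Via Zolotarev, sign(π_{185}) = (185|197) = -1.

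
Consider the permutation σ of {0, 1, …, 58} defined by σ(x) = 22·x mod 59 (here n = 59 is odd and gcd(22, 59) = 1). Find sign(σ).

+1

Trace 7: π^k(7) = [7, 36, 25, 19, 5, 51, 1] for k=0..6.
Decompose π into cycles: lengths [29, 29, 1] (3 cycles, including the fixed point 0).
With 3 cycles on 59 points, sign = (−1)^{59−3} = +1.
Zolotarev: (22|59) = +1, matching the cycle-count sign.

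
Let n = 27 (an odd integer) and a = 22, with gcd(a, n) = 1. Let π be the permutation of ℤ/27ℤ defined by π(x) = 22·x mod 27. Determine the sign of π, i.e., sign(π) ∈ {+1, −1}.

Trace 16: π^k(16) = [16, 1, 22, 25, 10, 4, 7] for k=0..6.
Cycle lengths of π_22 on ℤ/27ℤ: [9, 9, 3, 3, 1, 1, 1]; 7 cycles in total.
27 − 7 = 20 transpositions; sign(π) = (−1)^20 = +1.
The Jacobi symbol (22|27) = +1 (Zolotarev) agrees.

+1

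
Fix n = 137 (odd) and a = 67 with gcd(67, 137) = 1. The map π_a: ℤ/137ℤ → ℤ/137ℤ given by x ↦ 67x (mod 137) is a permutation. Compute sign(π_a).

Start at x=21: 21 → 37 → 13 → 49 → 132 → 76 → 23 → … (one orbit).
π_67 has 2 disjoint cycles with lengths [136, 1] on {0,…,136}.
137 − 2 = 135 transpositions; sign(π) = (−1)^135 = -1.

-1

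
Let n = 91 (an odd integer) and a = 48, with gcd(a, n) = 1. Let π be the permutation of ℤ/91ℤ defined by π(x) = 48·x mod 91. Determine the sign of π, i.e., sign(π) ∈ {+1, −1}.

Start at x=55: 55 → 1 → 48 → 29 → 27 → 22 → 55 (one orbit).
Cycle type of π: 6×12 + 3×4 + 2×3 + 1; total 20 cycles.
n − c = 91 − 20 = 71; sign = (−1)^71 = -1.
Zolotarev: (48|91) = -1, matching the cycle-count sign.

-1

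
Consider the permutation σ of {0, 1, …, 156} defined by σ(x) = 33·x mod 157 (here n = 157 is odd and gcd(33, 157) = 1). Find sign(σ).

+1

Orbit of 14 under x↦33x: [14, 148, 17, 90, 144, 42, 130]… (length divides ord_157(33)).
3 cycles of lengths [78, 78, 1].
With 3 cycles on 157 points, sign = (−1)^{157−3} = +1.
(33|157)_J = +1 (Zolotarev's lemma cross-check).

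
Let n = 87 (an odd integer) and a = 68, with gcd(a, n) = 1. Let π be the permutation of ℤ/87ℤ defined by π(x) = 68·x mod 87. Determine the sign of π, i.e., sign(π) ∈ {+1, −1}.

+1

Trace 1: π^k(1) = [1, 68, 13, 14, 82, 8, 22] for k=0..6.
Cycle lengths of π_68 on ℤ/87ℤ: [28, 28, 28, 2, 1]; 5 cycles in total.
sign(π) = (−1)^{n − #cycles} = (−1)^{87−5} = (−1)^82 = +1.
Via Zolotarev, sign(π_{68}) = (68|87) = +1.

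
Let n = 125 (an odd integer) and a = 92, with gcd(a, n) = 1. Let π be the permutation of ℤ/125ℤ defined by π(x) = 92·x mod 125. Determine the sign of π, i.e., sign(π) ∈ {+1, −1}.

Orbit of 3 under x↦92x: [3, 26, 17, 64, 13, 71, 32]… (length divides ord_125(92)).
Cycle lengths of π_92 on ℤ/125ℤ: [100, 20, 4, 1]; 4 cycles in total.
With 4 cycles on 125 points, sign = (−1)^{125−4} = -1.
The Jacobi symbol (92|125) = -1 (Zolotarev) agrees.

-1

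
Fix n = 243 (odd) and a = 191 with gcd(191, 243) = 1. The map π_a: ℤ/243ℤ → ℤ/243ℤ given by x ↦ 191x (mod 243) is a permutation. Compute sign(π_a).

-1

Start at x=62: 62 → 178 → 221 → 172 → 47 → 229 → 242 → … (one orbit).
π_191 has 6 disjoint cycles with lengths [162, 54, 18, 6, 2, 1] on {0,…,242}.
With 6 cycles on 243 points, sign = (−1)^{243−6} = -1.
Check: (191/243) = -1 by Zolotarev.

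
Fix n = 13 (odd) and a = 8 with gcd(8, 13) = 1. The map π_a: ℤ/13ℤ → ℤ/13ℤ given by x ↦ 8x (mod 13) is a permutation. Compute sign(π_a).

-1

Trace 1: π^k(1) = [1, 8, 12, 5] for k=0..3.
Cycle lengths of π_8 on ℤ/13ℤ: [4, 4, 4, 1]; 4 cycles in total.
Σ(ℓ_i−1) = 13−4 = 9; sign = (−1)^9 = -1.
Zolotarev: (8|13) = -1, matching the cycle-count sign.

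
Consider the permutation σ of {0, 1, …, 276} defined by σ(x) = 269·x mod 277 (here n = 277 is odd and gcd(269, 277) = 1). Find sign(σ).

-1

Orbit of 152 under x↦269x: [152, 169, 33, 13, 173, 1, 269]… (length divides ord_277(269)).
π_269 has 4 disjoint cycles with lengths [92, 92, 92, 1] on {0,…,276}.
With 4 cycles on 277 points, sign = (−1)^{277−4} = -1.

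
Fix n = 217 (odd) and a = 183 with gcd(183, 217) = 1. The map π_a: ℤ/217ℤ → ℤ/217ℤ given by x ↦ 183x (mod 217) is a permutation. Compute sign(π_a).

+1

Start at x=211: 211 → 204 → 8 → 162 → 134 → 1 → 183 → … (one orbit).
Cycle lengths of π_183 on ℤ/217ℤ: [15, 15, 15, 15, 15, 15, 15, 15, 15, 15, 15, 15, 15, 15, 1, 1, 1, 1, 1, 1, 1]; 21 cycles in total.
21 cycles on 217: each ℓ→(−1)^(ℓ−1), product (−1)^196 = +1.
Check: (183/217) = +1 by Zolotarev.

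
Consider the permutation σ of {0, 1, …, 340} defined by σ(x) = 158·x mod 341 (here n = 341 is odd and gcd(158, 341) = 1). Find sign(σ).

-1

Orbit of 300 under x↦158x: [300, 1, 158, 71, 306, 267, 243]… (length divides ord_341(158)).
π_158 has 14 disjoint cycles with lengths [30, 30, 30, 30, 30, 30, 30, 30, 30, 30, 30, 5, 5, 1] on {0,…,340}.
sign(π) = (−1)^{n − #cycles} = (−1)^{341−14} = (−1)^327 = -1.
Via Zolotarev, sign(π_{158}) = (158|341) = -1.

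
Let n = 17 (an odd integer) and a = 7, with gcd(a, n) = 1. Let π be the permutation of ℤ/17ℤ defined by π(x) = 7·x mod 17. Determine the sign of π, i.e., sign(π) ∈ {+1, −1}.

-1

Orbit of 5 under x↦7x: [5, 1, 7, 15, 3, 4, 11]… (length divides ord_17(7)).
Cycle lengths of π_7 on ℤ/17ℤ: [16, 1]; 2 cycles in total.
2 cycles on 17: each ℓ→(−1)^(ℓ−1), product (−1)^15 = -1.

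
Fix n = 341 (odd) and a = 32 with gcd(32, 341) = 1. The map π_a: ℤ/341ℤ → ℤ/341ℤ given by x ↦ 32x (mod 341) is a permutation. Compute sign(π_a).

Trace 1: π^k(1) = [1, 32] for k=0..1.
π_32 has 186 disjoint cycles with lengths [2, 2, 2, 2, 2, 2, 2, 2, 2, 2, 2, 2, 2, 2, 2, 2, 2, 2, 2, 2, 2, 2, 2, 2, 2, 2, 2, 2, 2, 2, 2, 2, 2, 2, 2, 2, 2, 2, 2, 2, 2, 2, 2, 2, 2, 2, 2, 2, 2, 2, 2, 2, 2, 2, 2, 2, 2, 2, 2, 2, 2, 2, 2, 2, 2, 2, 2, 2, 2, 2, 2, 2, 2, 2, 2, 2, 2, 2, 2, 2, 2, 2, 2, 2, 2, 2, 2, 2, 2, 2, 2, 2, 2, 2, 2, 2, 2, 2, 2, 2, 2, 2, 2, 2, 2, 2, 2, 2, 2, 2, 2, 2, 2, 2, 2, 2, 2, 2, 2, 2, 2, 2, 2, 2, 2, 2, 2, 2, 2, 2, 2, 2, 2, 2, 2, 2, 2, 2, 2, 2, 2, 2, 2, 2, 2, 2, 2, 2, 2, 2, 2, 2, 2, 2, 2, 1, 1, 1, 1, 1, 1, 1, 1, 1, 1, 1, 1, 1, 1, 1, 1, 1, 1, 1, 1, 1, 1, 1, 1, 1, 1, 1, 1, 1, 1, 1] on {0,…,340}.
186 cycles on 341: each ℓ→(−1)^(ℓ−1), product (−1)^155 = -1.

-1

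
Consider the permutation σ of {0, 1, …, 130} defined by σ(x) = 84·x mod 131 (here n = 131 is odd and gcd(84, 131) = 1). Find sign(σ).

Orbit of 99 under x↦84x: [99, 63, 52, 45, 112, 107, 80]… (length divides ord_131(84)).
Cycle type of π: 13×10 + 1; total 11 cycles.
n − c = 131 − 11 = 120; sign = (−1)^120 = +1.

+1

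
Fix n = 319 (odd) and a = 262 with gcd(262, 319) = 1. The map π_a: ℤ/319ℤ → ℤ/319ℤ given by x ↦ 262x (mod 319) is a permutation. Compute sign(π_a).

+1

Orbit of 262 under x↦262x: [262, 59, 146, 291, 1]… (length divides ord_319(262)).
The orbit structure of x ↦ 262x mod 319: 87 orbits of sizes [5, 5, 5, 5, 5, 5, 5, 5, 5, 5, 5, 5, 5, 5, 5, 5, 5, 5, 5, 5, 5, 5, 5, 5, 5, 5, 5, 5, 5, 5, 5, 5, 5, 5, 5, 5, 5, 5, 5, 5, 5, 5, 5, 5, 5, 5, 5, 5, 5, 5, 5, 5, 5, 5, 5, 5, 5, 5, 1, 1, 1, 1, 1, 1, 1, 1, 1, 1, 1, 1, 1, 1, 1, 1, 1, 1, 1, 1, 1, 1, 1, 1, 1, 1, 1, 1, 1].
87 cycles on 319: each ℓ→(−1)^(ℓ−1), product (−1)^232 = +1.
The Jacobi symbol (262|319) = +1 (Zolotarev) agrees.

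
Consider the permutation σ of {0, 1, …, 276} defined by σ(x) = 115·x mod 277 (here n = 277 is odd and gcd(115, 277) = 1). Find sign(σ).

Trace 42: π^k(42) = [42, 121, 65, 273, 94, 7, 251] for k=0..6.
2 cycles of lengths [276, 1].
n − c = 277 − 2 = 275; sign = (−1)^275 = -1.
The Jacobi symbol (115|277) = -1 (Zolotarev) agrees.

-1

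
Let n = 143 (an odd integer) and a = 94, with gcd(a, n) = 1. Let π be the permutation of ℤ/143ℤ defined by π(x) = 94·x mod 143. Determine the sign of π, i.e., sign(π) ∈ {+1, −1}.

-1

Orbit of 1 under x↦94x: [1, 94, 113, 40, 42, 87, 27]… (length divides ord_143(94)).
Cycle type of π: 30×4 + 10 + 3×4 + 1; total 10 cycles.
n − c = 143 − 10 = 133; sign = (−1)^133 = -1.
(94|143)_J = -1 (Zolotarev's lemma cross-check).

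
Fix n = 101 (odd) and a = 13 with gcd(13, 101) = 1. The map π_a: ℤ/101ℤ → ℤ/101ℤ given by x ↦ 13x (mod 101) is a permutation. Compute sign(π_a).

+1

Trace 13: π^k(13) = [13, 68, 76, 79, 17, 19, 45] for k=0..6.
Cycle lengths of π_13 on ℤ/101ℤ: [50, 50, 1]; 3 cycles in total.
Σ(ℓ_i−1) = 101−3 = 98; sign = (−1)^98 = +1.
Check: (13/101) = +1 by Zolotarev.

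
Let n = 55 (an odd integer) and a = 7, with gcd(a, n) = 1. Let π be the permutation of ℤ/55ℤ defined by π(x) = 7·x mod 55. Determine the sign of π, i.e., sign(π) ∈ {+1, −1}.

+1

Start at x=28: 28 → 31 → 52 → 34 → 18 → 16 → 2 → … (one orbit).
Cycle type of π: 20×2 + 10 + 4 + 1; total 5 cycles.
sign(π) = (−1)^{n − #cycles} = (−1)^{55−5} = (−1)^50 = +1.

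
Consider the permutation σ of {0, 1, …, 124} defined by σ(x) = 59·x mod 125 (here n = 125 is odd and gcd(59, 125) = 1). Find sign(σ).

+1

Trace 109: π^k(109) = [109, 56, 54, 61, 99, 91, 119] for k=0..6.
Decompose π into cycles: lengths [50, 50, 10, 10, 2, 2, 1] (7 cycles, including the fixed point 0).
With 7 cycles on 125 points, sign = (−1)^{125−7} = +1.
Via Zolotarev, sign(π_{59}) = (59|125) = +1.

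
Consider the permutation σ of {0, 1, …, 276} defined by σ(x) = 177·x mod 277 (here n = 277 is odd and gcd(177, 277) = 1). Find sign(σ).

Orbit of 252 under x↦177x: [252, 7, 131, 196, 67, 225, 214]… (length divides ord_277(177)).
Decompose π into cycles: lengths [138, 138, 1] (3 cycles, including the fixed point 0).
3 cycles on 277: each ℓ→(−1)^(ℓ−1), product (−1)^274 = +1.

+1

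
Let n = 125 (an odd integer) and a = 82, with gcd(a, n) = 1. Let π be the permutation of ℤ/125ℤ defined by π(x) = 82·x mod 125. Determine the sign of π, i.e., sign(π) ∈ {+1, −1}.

-1

Orbit of 49 under x↦82x: [49, 18, 101, 32, 124, 43, 26]… (length divides ord_125(82)).
The orbit structure of x ↦ 82x mod 125: 12 orbits of sizes [20, 20, 20, 20, 20, 4, 4, 4, 4, 4, 4, 1].
n − c = 125 − 12 = 113; sign = (−1)^113 = -1.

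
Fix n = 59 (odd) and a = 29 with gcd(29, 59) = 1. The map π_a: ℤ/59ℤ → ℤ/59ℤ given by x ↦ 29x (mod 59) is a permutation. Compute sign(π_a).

+1

Start at x=16: 16 → 51 → 4 → 57 → 1 → 29 → 15 → … (one orbit).
3 cycles of lengths [29, 29, 1].
3 cycles on 59: each ℓ→(−1)^(ℓ−1), product (−1)^56 = +1.
Zolotarev: (29|59) = +1, matching the cycle-count sign.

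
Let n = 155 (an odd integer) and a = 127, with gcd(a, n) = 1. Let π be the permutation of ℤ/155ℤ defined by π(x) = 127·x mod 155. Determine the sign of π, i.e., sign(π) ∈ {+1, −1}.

Start at x=68: 68 → 111 → 147 → 69 → 83 → 1 → 127 → … (one orbit).
Decompose π into cycles: lengths [60, 60, 30, 4, 1] (5 cycles, including the fixed point 0).
With 5 cycles on 155 points, sign = (−1)^{155−5} = +1.

+1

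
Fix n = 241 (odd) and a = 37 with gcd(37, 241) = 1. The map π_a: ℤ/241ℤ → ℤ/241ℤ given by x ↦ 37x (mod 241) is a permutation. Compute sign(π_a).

-1

Orbit of 181 under x↦37x: [181, 190, 41, 71, 217, 76, 161]… (length divides ord_241(37)).
π_37 has 2 disjoint cycles with lengths [240, 1] on {0,…,240}.
sign(π) = (−1)^{n − #cycles} = (−1)^{241−2} = (−1)^239 = -1.
The Jacobi symbol (37|241) = -1 (Zolotarev) agrees.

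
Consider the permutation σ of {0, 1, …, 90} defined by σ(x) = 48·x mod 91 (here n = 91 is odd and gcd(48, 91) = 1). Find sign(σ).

Trace 1: π^k(1) = [1, 48, 29, 27, 22, 55] for k=0..5.
Decompose π into cycles: lengths [6, 6, 6, 6, 6, 6, 6, 6, 6, 6, 6, 6, 3, 3, 3, 3, 2, 2, 2, 1] (20 cycles, including the fixed point 0).
Σ(ℓ_i−1) = 91−20 = 71; sign = (−1)^71 = -1.

-1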